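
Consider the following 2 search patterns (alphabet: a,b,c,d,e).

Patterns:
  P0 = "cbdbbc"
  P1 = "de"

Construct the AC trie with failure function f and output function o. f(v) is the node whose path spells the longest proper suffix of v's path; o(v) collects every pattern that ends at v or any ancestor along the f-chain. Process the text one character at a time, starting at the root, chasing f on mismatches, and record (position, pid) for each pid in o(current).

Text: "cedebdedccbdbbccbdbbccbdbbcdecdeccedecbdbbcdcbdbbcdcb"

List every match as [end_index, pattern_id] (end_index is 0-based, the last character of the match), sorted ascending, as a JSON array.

Build automaton:
Trie (insert patterns):
  0='ε' goto c→1 d→7
  1='c' goto b→2
  2='cb' goto d→3
  3='cbd' goto b→4
  4='cbdb' goto b→5
  5='cbdbb' goto c→6
  6='cbdbbc' goto ·  [P0 ends]
  7='d' goto e→8
  8='de' goto ·  [P1 ends]

BFS fail/out derivation:
  fail(1) 'c': from fail(0)=0 chase 'c': 0 ⇒ 0;  out=∅∪out(0)=∅
  fail(7) 'd': from fail(0)=0 chase 'd': 0 ⇒ 0;  out=∅∪out(0)=∅
  fail(2) 'cb': from fail(1)=0 chase 'b': 0 ⇒ 0;  out=∅∪out(0)=∅
  fail(8) 'de': from fail(7)=0 chase 'e': 0 ⇒ 0;  out={1}∪out(0)={1}
  fail(3) 'cbd': from fail(2)=0 chase 'd': 0 ⇒ 7;  out=∅∪out(7)=∅
  fail(4) 'cbdb': from fail(3)=7 chase 'b': 7→0 ⇒ 0;  out=∅∪out(0)=∅
  fail(5) 'cbdbb': from fail(4)=0 chase 'b': 0 ⇒ 0;  out=∅∪out(0)=∅
  fail(6) 'cbdbbc': from fail(5)=0 chase 'c': 0 ⇒ 1;  out={0}∪out(1)={0}

Run:
[0] read 'c'  n0⇒n1
[1] read 'e'  n1⇒n0 (fail-walked)
[2] read 'd'  n0⇒n7
[3] read 'e'  n7⇒n8  emit P1@[2:3]
[4] read 'b'  n8⇒n0 (fail-walked)
[5] read 'd'  n0⇒n7
[6] read 'e'  n7⇒n8  emit P1@[5:6]
[7] read 'd'  n8⇒n7 (fail-walked)
[8] read 'c'  n7⇒n1 (fail-walked)
[9] read 'c'  n1⇒n1 (fail-walked)
[10] read 'b'  n1⇒n2
[11] read 'd'  n2⇒n3
[12] read 'b'  n3⇒n4
[13] read 'b'  n4⇒n5
[14] read 'c'  n5⇒n6  emit P0@[9:14]
[15] read 'c'  n6⇒n1 (fail-walked)
[16] read 'b'  n1⇒n2
[17] read 'd'  n2⇒n3
[18] read 'b'  n3⇒n4
[19] read 'b'  n4⇒n5
[20] read 'c'  n5⇒n6  emit P0@[15:20]
[21] read 'c'  n6⇒n1 (fail-walked)
[22] read 'b'  n1⇒n2
[23] read 'd'  n2⇒n3
[24] read 'b'  n3⇒n4
[25] read 'b'  n4⇒n5
[26] read 'c'  n5⇒n6  emit P0@[21:26]
[27] read 'd'  n6⇒n7 (fail-walked)
[28] read 'e'  n7⇒n8  emit P1@[27:28]
[29] read 'c'  n8⇒n1 (fail-walked)
[30] read 'd'  n1⇒n7 (fail-walked)
[31] read 'e'  n7⇒n8  emit P1@[30:31]
[32] read 'c'  n8⇒n1 (fail-walked)
[33] read 'c'  n1⇒n1 (fail-walked)
[34] read 'e'  n1⇒n0 (fail-walked)
[35] read 'd'  n0⇒n7
[36] read 'e'  n7⇒n8  emit P1@[35:36]
[37] read 'c'  n8⇒n1 (fail-walked)
[38] read 'b'  n1⇒n2
[39] read 'd'  n2⇒n3
[40] read 'b'  n3⇒n4
[41] read 'b'  n4⇒n5
[42] read 'c'  n5⇒n6  emit P0@[37:42]
[43] read 'd'  n6⇒n7 (fail-walked)
[44] read 'c'  n7⇒n1 (fail-walked)
[45] read 'b'  n1⇒n2
[46] read 'd'  n2⇒n3
[47] read 'b'  n3⇒n4
[48] read 'b'  n4⇒n5
[49] read 'c'  n5⇒n6  emit P0@[44:49]
[50] read 'd'  n6⇒n7 (fail-walked)
[51] read 'c'  n7⇒n1 (fail-walked)
[52] read 'b'  n1⇒n2

Matches: [[3,1],[6,1],[14,0],[20,0],[26,0],[28,1],[31,1],[36,1],[42,0],[49,0]]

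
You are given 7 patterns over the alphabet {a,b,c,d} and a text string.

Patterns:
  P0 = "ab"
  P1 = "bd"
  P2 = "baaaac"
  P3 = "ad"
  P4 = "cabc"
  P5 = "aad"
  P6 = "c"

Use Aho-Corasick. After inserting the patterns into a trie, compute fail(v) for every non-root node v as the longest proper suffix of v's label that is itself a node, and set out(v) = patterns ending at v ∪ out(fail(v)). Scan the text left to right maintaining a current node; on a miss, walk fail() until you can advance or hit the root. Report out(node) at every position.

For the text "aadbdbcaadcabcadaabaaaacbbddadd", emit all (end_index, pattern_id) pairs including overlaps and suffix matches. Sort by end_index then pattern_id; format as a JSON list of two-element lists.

Construct AC machine:
Trie (insert patterns):
  n0 'ε': a→1 b→3 c→11
  n1 'a': a→15 b→2 d→10
  n2 'ab': ·  [P0 ends]
  n3 'b': a→5 d→4
  n4 'bd': ·  [P1 ends]
  n5 'ba': a→6
  n6 'baa': a→7
  n7 'baaa': a→8
  n8 'baaaa': c→9
  n9 'baaaac': ·  [P2 ends]
  n10 'ad': ·  [P3 ends]
  n11 'c': a→12  [P6 ends]
  n12 'ca': b→13
  n13 'cab': c→14
  n14 'cabc': ·  [P4 ends]
  n15 'aa': d→16
  n16 'aad': ·  [P5 ends]

Failure links (BFS by depth):
  fail(1) 'a': from fail(0)=0 chase 'a': 0 ⇒ 0;  out=∅∪out(0)=∅
  fail(3) 'b': from fail(0)=0 chase 'b': 0 ⇒ 0;  out=∅∪out(0)=∅
  fail(11) 'c': from fail(0)=0 chase 'c': 0 ⇒ 0;  out={6}∪out(0)={6}
  fail(2) 'ab': from fail(1)=0 chase 'b': 0 ⇒ 3;  out={0}∪out(3)={0}
  fail(4) 'bd': from fail(3)=0 chase 'd': 0 ⇒ 0;  out={1}∪out(0)={1}
  fail(5) 'ba': from fail(3)=0 chase 'a': 0 ⇒ 1;  out=∅∪out(1)=∅
  fail(10) 'ad': from fail(1)=0 chase 'd': 0 ⇒ 0;  out={3}∪out(0)={3}
  fail(12) 'ca': from fail(11)=0 chase 'a': 0 ⇒ 1;  out=∅∪out(1)=∅
  fail(15) 'aa': from fail(1)=0 chase 'a': 0 ⇒ 1;  out=∅∪out(1)=∅
  fail(6) 'baa': from fail(5)=1 chase 'a': 1 ⇒ 15;  out=∅∪out(15)=∅
  fail(13) 'cab': from fail(12)=1 chase 'b': 1 ⇒ 2;  out=∅∪out(2)={0}
  fail(16) 'aad': from fail(15)=1 chase 'd': 1 ⇒ 10;  out={5}∪out(10)={3,5}
  fail(7) 'baaa': from fail(6)=15 chase 'a': 15→1 ⇒ 15;  out=∅∪out(15)=∅
  fail(14) 'cabc': from fail(13)=2 chase 'c': 2→3→0 ⇒ 11;  out={4}∪out(11)={4,6}
  fail(8) 'baaaa': from fail(7)=15 chase 'a': 15→1 ⇒ 15;  out=∅∪out(15)=∅
  fail(9) 'baaaac': from fail(8)=15 chase 'c': 15→1→0 ⇒ 11;  out={2}∪out(11)={2,6}

Text stream:
i=0 'a': node 0→1
i=1 'a': node 1→15
i=2 'd': node 15→16  emit P3@[1:2],P5@[0:2]
i=3 'b': node 16→3 (via fail)
i=4 'd': node 3→4  emit P1@[3:4]
i=5 'b': node 4→3 (via fail)
i=6 'c': node 3→11 (via fail)  emit P6@[6:6]
i=7 'a': node 11→12
i=8 'a': node 12→15 (via fail)
i=9 'd': node 15→16  emit P3@[8:9],P5@[7:9]
i=10 'c': node 16→11 (via fail)  emit P6@[10:10]
i=11 'a': node 11→12
i=12 'b': node 12→13  emit P0@[11:12]
i=13 'c': node 13→14  emit P4@[10:13],P6@[13:13]
i=14 'a': node 14→12 (via fail)
i=15 'd': node 12→10 (via fail)  emit P3@[14:15]
i=16 'a': node 10→1 (via fail)
i=17 'a': node 1→15
i=18 'b': node 15→2 (via fail)  emit P0@[17:18]
i=19 'a': node 2→5 (via fail)
i=20 'a': node 5→6
i=21 'a': node 6→7
i=22 'a': node 7→8
i=23 'c': node 8→9  emit P2@[18:23],P6@[23:23]
i=24 'b': node 9→3 (via fail)
i=25 'b': node 3→3 (via fail)
i=26 'd': node 3→4  emit P1@[25:26]
i=27 'd': node 4→0 (via fail)
i=28 'a': node 0→1
i=29 'd': node 1→10  emit P3@[28:29]
i=30 'd': node 10→0 (via fail)

All matches (sorted): [[2,3],[2,5],[4,1],[6,6],[9,3],[9,5],[10,6],[12,0],[13,4],[13,6],[15,3],[18,0],[23,2],[23,6],[26,1],[29,3]]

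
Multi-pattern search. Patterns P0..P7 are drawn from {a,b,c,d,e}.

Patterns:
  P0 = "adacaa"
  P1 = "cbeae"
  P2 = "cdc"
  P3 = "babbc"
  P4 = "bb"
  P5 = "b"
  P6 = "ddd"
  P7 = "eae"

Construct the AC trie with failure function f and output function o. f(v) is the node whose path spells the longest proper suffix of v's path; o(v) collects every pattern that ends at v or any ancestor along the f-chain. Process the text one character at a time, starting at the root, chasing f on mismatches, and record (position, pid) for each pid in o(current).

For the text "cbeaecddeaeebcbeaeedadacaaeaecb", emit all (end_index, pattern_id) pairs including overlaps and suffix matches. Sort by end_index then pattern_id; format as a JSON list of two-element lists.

Construct AC machine:
Trie nodes:
  n0 'ε': a→1 b→14 c→7 d→20 e→23
  n1 'a': d→2
  n2 'ad': a→3
  n3 'ada': c→4
  n4 'adac': a→5
  n5 'adaca': a→6
  n6 'adacaa': ·  ←P0
  n7 'c': b→8 d→12
  n8 'cb': e→9
  n9 'cbe': a→10
  n10 'cbea': e→11
  n11 'cbeae': ·  ←P1
  n12 'cd': c→13
  n13 'cdc': ·  ←P2
  n14 'b': a→15 b→19  ←P5
  n15 'ba': b→16
  n16 'bab': b→17
  n17 'babb': c→18
  n18 'babbc': ·  ←P3
  n19 'bb': ·  ←P4
  n20 'd': d→21
  n21 'dd': d→22
  n22 'ddd': ·  ←P6
  n23 'e': a→24
  n24 'ea': e→25
  n25 'eae': ·  ←P7

Failure links (BFS by depth):
  n1('a'): parent n0 fail=0; on 'a' 0 → fail=0;  out ∅∪∅=∅
  n7('c'): parent n0 fail=0; on 'c' 0 → fail=0;  out ∅∪∅=∅
  n14('b'): parent n0 fail=0; on 'b' 0 → fail=0;  out {5}∪∅={5}
  n20('d'): parent n0 fail=0; on 'd' 0 → fail=0;  out ∅∪∅=∅
  n23('e'): parent n0 fail=0; on 'e' 0 → fail=0;  out ∅∪∅=∅
  n2('ad'): parent n1 fail=0; on 'd' 0 → fail=20;  out ∅∪∅=∅
  n8('cb'): parent n7 fail=0; on 'b' 0 → fail=14;  out ∅∪{5}={5}
  n12('cd'): parent n7 fail=0; on 'd' 0 → fail=20;  out ∅∪∅=∅
  n15('ba'): parent n14 fail=0; on 'a' 0 → fail=1;  out ∅∪∅=∅
  n19('bb'): parent n14 fail=0; on 'b' 0 → fail=14;  out {4}∪{5}={4,5}
  n21('dd'): parent n20 fail=0; on 'd' 0 → fail=20;  out ∅∪∅=∅
  n24('ea'): parent n23 fail=0; on 'a' 0 → fail=1;  out ∅∪∅=∅
  n3('ada'): parent n2 fail=20; on 'a' 20→0 → fail=1;  out ∅∪∅=∅
  n9('cbe'): parent n8 fail=14; on 'e' 14→0 → fail=23;  out ∅∪∅=∅
  n13('cdc'): parent n12 fail=20; on 'c' 20→0 → fail=7;  out {2}∪∅={2}
  n16('bab'): parent n15 fail=1; on 'b' 1→0 → fail=14;  out ∅∪{5}={5}
  n22('ddd'): parent n21 fail=20; on 'd' 20 → fail=21;  out {6}∪∅={6}
  n25('eae'): parent n24 fail=1; on 'e' 1→0 → fail=23;  out {7}∪∅={7}
  n4('adac'): parent n3 fail=1; on 'c' 1→0 → fail=7;  out ∅∪∅=∅
  n10('cbea'): parent n9 fail=23; on 'a' 23 → fail=24;  out ∅∪∅=∅
  n17('babb'): parent n16 fail=14; on 'b' 14 → fail=19;  out ∅∪{4,5}={4,5}
  n5('adaca'): parent n4 fail=7; on 'a' 7→0 → fail=1;  out ∅∪∅=∅
  n11('cbeae'): parent n10 fail=24; on 'e' 24 → fail=25;  out {1}∪{7}={1,7}
  n18('babbc'): parent n17 fail=19; on 'c' 19→14→0 → fail=7;  out {3}∪∅={3}
  n6('adacaa'): parent n5 fail=1; on 'a' 1→0 → fail=1;  out {0}∪∅={0}

Run:
pos 0 'c': at 7
pos 1 'b': at 8  ** P5@[1:1]
pos 2 'e': at 9
pos 3 'a': at 10
pos 4 'e': at 11  ** P1@[0:4],P7@[2:4]
pos 5 'c': at 7 (fail-walked)
pos 6 'd': at 12
pos 7 'd': at 21 (fail-walked)
pos 8 'e': at 23 (fail-walked)
pos 9 'a': at 24
pos 10 'e': at 25  ** P7@[8:10]
pos 11 'e': at 23 (fail-walked)
pos 12 'b': at 14 (fail-walked)  ** P5@[12:12]
pos 13 'c': at 7 (fail-walked)
pos 14 'b': at 8  ** P5@[14:14]
pos 15 'e': at 9
pos 16 'a': at 10
pos 17 'e': at 11  ** P1@[13:17],P7@[15:17]
pos 18 'e': at 23 (fail-walked)
pos 19 'd': at 20 (fail-walked)
pos 20 'a': at 1 (fail-walked)
pos 21 'd': at 2
pos 22 'a': at 3
pos 23 'c': at 4
pos 24 'a': at 5
pos 25 'a': at 6  ** P0@[20:25]
pos 26 'e': at 23 (fail-walked)
pos 27 'a': at 24
pos 28 'e': at 25  ** P7@[26:28]
pos 29 'c': at 7 (fail-walked)
pos 30 'b': at 8  ** P5@[30:30]

Matches: [[1,5],[4,1],[4,7],[10,7],[12,5],[14,5],[17,1],[17,7],[25,0],[28,7],[30,5]]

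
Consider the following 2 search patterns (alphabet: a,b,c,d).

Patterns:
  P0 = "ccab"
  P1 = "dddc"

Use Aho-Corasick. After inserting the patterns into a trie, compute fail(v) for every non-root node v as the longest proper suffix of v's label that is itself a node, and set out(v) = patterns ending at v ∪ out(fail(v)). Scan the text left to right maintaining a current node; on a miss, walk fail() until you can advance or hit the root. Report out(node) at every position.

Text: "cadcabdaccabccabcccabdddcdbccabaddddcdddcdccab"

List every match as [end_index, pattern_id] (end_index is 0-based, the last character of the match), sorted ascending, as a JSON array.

Build automaton:
Trie nodes:
  n0 'ε': c→1 d→5
  n1 'c': c→2
  n2 'cc': a→3
  n3 'cca': b→4
  n4 'ccab': ·  ←P0
  n5 'd': d→6
  n6 'dd': d→7
  n7 'ddd': c→8
  n8 'dddc': ·  ←P1

Failure links (BFS by depth):
  n1('c'): parent n0 fail=0; on 'c' 0 → fail=0;  out ∅∪∅=∅
  n5('d'): parent n0 fail=0; on 'd' 0 → fail=0;  out ∅∪∅=∅
  n2('cc'): parent n1 fail=0; on 'c' 0 → fail=1;  out ∅∪∅=∅
  n6('dd'): parent n5 fail=0; on 'd' 0 → fail=5;  out ∅∪∅=∅
  n3('cca'): parent n2 fail=1; on 'a' 1→0 → fail=0;  out ∅∪∅=∅
  n7('ddd'): parent n6 fail=5; on 'd' 5 → fail=6;  out ∅∪∅=∅
  n4('ccab'): parent n3 fail=0; on 'b' 0 → fail=0;  out {0}∪∅={0}
  n8('dddc'): parent n7 fail=6; on 'c' 6→5→0 → fail=1;  out {1}∪∅={1}

Scan:
[0] read 'c'  n0⇒n1
[1] read 'a'  n1⇒n0 ·f
[2] read 'd'  n0⇒n5
[3] read 'c'  n5⇒n1 ·f
[4] read 'a'  n1⇒n0 ·f
[5] read 'b'  n0⇒n0
[6] read 'd'  n0⇒n5
[7] read 'a'  n5⇒n0 ·f
[8] read 'c'  n0⇒n1
[9] read 'c'  n1⇒n2
[10] read 'a'  n2⇒n3
[11] read 'b'  n3⇒n4  emit P0@[8:11]
[12] read 'c'  n4⇒n1 ·f
[13] read 'c'  n1⇒n2
[14] read 'a'  n2⇒n3
[15] read 'b'  n3⇒n4  emit P0@[12:15]
[16] read 'c'  n4⇒n1 ·f
[17] read 'c'  n1⇒n2
[18] read 'c'  n2⇒n2 ·f
[19] read 'a'  n2⇒n3
[20] read 'b'  n3⇒n4  emit P0@[17:20]
[21] read 'd'  n4⇒n5 ·f
[22] read 'd'  n5⇒n6
[23] read 'd'  n6⇒n7
[24] read 'c'  n7⇒n8  emit P1@[21:24]
[25] read 'd'  n8⇒n5 ·f
[26] read 'b'  n5⇒n0 ·f
[27] read 'c'  n0⇒n1
[28] read 'c'  n1⇒n2
[29] read 'a'  n2⇒n3
[30] read 'b'  n3⇒n4  emit P0@[27:30]
[31] read 'a'  n4⇒n0 ·f
[32] read 'd'  n0⇒n5
[33] read 'd'  n5⇒n6
[34] read 'd'  n6⇒n7
[35] read 'd'  n7⇒n7 ·f
[36] read 'c'  n7⇒n8  emit P1@[33:36]
[37] read 'd'  n8⇒n5 ·f
[38] read 'd'  n5⇒n6
[39] read 'd'  n6⇒n7
[40] read 'c'  n7⇒n8  emit P1@[37:40]
[41] read 'd'  n8⇒n5 ·f
[42] read 'c'  n5⇒n1 ·f
[43] read 'c'  n1⇒n2
[44] read 'a'  n2⇒n3
[45] read 'b'  n3⇒n4  emit P0@[42:45]

Result: [[11,0],[15,0],[20,0],[24,1],[30,0],[36,1],[40,1],[45,0]]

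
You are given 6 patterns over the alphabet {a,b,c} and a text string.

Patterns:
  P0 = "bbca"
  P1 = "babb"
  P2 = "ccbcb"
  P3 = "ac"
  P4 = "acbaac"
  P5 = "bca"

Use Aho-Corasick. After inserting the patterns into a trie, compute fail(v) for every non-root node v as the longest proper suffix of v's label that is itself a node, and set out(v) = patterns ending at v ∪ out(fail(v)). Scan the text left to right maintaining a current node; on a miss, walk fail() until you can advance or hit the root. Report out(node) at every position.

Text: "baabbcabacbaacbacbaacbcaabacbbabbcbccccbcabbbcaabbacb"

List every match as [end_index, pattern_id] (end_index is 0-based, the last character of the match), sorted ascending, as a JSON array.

Construct AC machine:
Trie nodes:
  n0 'ε': a→13 b→1 c→8
  n1 'b': a→5 b→2 c→19
  n2 'bb': c→3
  n3 'bbc': a→4
  n4 'bbca': ·  ←P0
  n5 'ba': b→6
  n6 'bab': b→7
  n7 'babb': ·  ←P1
  n8 'c': c→9
  n9 'cc': b→10
  n10 'ccb': c→11
  n11 'ccbc': b→12
  n12 'ccbcb': ·  ←P2
  n13 'a': c→14
  n14 'ac': b→15  ←P3
  n15 'acb': a→16
  n16 'acba': a→17
  n17 'acbaa': c→18
  n18 'acbaac': ·  ←P4
  n19 'bc': a→20
  n20 'bca': ·  ←P5

BFS fail/out derivation:
  fail(1) 'b': from fail(0)=0 chase 'b': 0 ⇒ 0;  out=∅∪out(0)=∅
  fail(8) 'c': from fail(0)=0 chase 'c': 0 ⇒ 0;  out=∅∪out(0)=∅
  fail(13) 'a': from fail(0)=0 chase 'a': 0 ⇒ 0;  out=∅∪out(0)=∅
  fail(2) 'bb': from fail(1)=0 chase 'b': 0 ⇒ 1;  out=∅∪out(1)=∅
  fail(5) 'ba': from fail(1)=0 chase 'a': 0 ⇒ 13;  out=∅∪out(13)=∅
  fail(9) 'cc': from fail(8)=0 chase 'c': 0 ⇒ 8;  out=∅∪out(8)=∅
  fail(14) 'ac': from fail(13)=0 chase 'c': 0 ⇒ 8;  out={3}∪out(8)={3}
  fail(19) 'bc': from fail(1)=0 chase 'c': 0 ⇒ 8;  out=∅∪out(8)=∅
  fail(3) 'bbc': from fail(2)=1 chase 'c': 1 ⇒ 19;  out=∅∪out(19)=∅
  fail(6) 'bab': from fail(5)=13 chase 'b': 13→0 ⇒ 1;  out=∅∪out(1)=∅
  fail(10) 'ccb': from fail(9)=8 chase 'b': 8→0 ⇒ 1;  out=∅∪out(1)=∅
  fail(15) 'acb': from fail(14)=8 chase 'b': 8→0 ⇒ 1;  out=∅∪out(1)=∅
  fail(20) 'bca': from fail(19)=8 chase 'a': 8→0 ⇒ 13;  out={5}∪out(13)={5}
  fail(4) 'bbca': from fail(3)=19 chase 'a': 19 ⇒ 20;  out={0}∪out(20)={0,5}
  fail(7) 'babb': from fail(6)=1 chase 'b': 1 ⇒ 2;  out={1}∪out(2)={1}
  fail(11) 'ccbc': from fail(10)=1 chase 'c': 1 ⇒ 19;  out=∅∪out(19)=∅
  fail(16) 'acba': from fail(15)=1 chase 'a': 1 ⇒ 5;  out=∅∪out(5)=∅
  fail(12) 'ccbcb': from fail(11)=19 chase 'b': 19→8→0 ⇒ 1;  out={2}∪out(1)={2}
  fail(17) 'acbaa': from fail(16)=5 chase 'a': 5→13→0 ⇒ 13;  out=∅∪out(13)=∅
  fail(18) 'acbaac': from fail(17)=13 chase 'c': 13 ⇒ 14;  out={4}∪out(14)={3,4}

Scan:
[0] read 'b'  n0⇒n1
[1] read 'a'  n1⇒n5
[2] read 'a'  n5⇒n13 (via fail)
[3] read 'b'  n13⇒n1 (via fail)
[4] read 'b'  n1⇒n2
[5] read 'c'  n2⇒n3
[6] read 'a'  n3⇒n4  → match P0@[3:6],P5@[4:6]
[7] read 'b'  n4⇒n1 (via fail)
[8] read 'a'  n1⇒n5
[9] read 'c'  n5⇒n14 (via fail)  → match P3@[8:9]
[10] read 'b'  n14⇒n15
[11] read 'a'  n15⇒n16
[12] read 'a'  n16⇒n17
[13] read 'c'  n17⇒n18  → match P3@[12:13],P4@[8:13]
[14] read 'b'  n18⇒n15 (via fail)
[15] read 'a'  n15⇒n16
[16] read 'c'  n16⇒n14 (via fail)  → match P3@[15:16]
[17] read 'b'  n14⇒n15
[18] read 'a'  n15⇒n16
[19] read 'a'  n16⇒n17
[20] read 'c'  n17⇒n18  → match P3@[19:20],P4@[15:20]
[21] read 'b'  n18⇒n15 (via fail)
[22] read 'c'  n15⇒n19 (via fail)
[23] read 'a'  n19⇒n20  → match P5@[21:23]
[24] read 'a'  n20⇒n13 (via fail)
[25] read 'b'  n13⇒n1 (via fail)
[26] read 'a'  n1⇒n5
[27] read 'c'  n5⇒n14 (via fail)  → match P3@[26:27]
[28] read 'b'  n14⇒n15
[29] read 'b'  n15⇒n2 (via fail)
[30] read 'a'  n2⇒n5 (via fail)
[31] read 'b'  n5⇒n6
[32] read 'b'  n6⇒n7  → match P1@[29:32]
[33] read 'c'  n7⇒n3 (via fail)
[34] read 'b'  n3⇒n1 (via fail)
[35] read 'c'  n1⇒n19
[36] read 'c'  n19⇒n9 (via fail)
[37] read 'c'  n9⇒n9 (via fail)
[38] read 'c'  n9⇒n9 (via fail)
[39] read 'b'  n9⇒n10
[40] read 'c'  n10⇒n11
[41] read 'a'  n11⇒n20 (via fail)  → match P5@[39:41]
[42] read 'b'  n20⇒n1 (via fail)
[43] read 'b'  n1⇒n2
[44] read 'b'  n2⇒n2 (via fail)
[45] read 'c'  n2⇒n3
[46] read 'a'  n3⇒n4  → match P0@[43:46],P5@[44:46]
[47] read 'a'  n4⇒n13 (via fail)
[48] read 'b'  n13⇒n1 (via fail)
[49] read 'b'  n1⇒n2
[50] read 'a'  n2⇒n5 (via fail)
[51] read 'c'  n5⇒n14 (via fail)  → match P3@[50:51]
[52] read 'b'  n14⇒n15

Matches: [[6,0],[6,5],[9,3],[13,3],[13,4],[16,3],[20,3],[20,4],[23,5],[27,3],[32,1],[41,5],[46,0],[46,5],[51,3]]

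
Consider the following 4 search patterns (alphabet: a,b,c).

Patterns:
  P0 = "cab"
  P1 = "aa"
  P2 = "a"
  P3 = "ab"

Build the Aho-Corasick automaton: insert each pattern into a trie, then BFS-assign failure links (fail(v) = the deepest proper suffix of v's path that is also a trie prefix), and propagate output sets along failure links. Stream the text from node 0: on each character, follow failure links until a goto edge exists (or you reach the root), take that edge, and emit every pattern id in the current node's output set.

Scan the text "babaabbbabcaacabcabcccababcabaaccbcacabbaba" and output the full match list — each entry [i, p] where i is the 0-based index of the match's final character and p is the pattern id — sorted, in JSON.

Construct AC machine:
Trie (insert patterns):
  0='ε' goto a→4 c→1
  1='c' goto a→2
  2='ca' goto b→3
  3='cab' goto ·  [P0 ends]
  4='a' goto a→5 b→6  [P2 ends]
  5='aa' goto ·  [P1 ends]
  6='ab' goto ·  [P3 ends]

Failure links (BFS by depth):
  n1('c'): parent n0 fail=0; on 'c' 0 → fail=0;  out ∅∪∅=∅
  n4('a'): parent n0 fail=0; on 'a' 0 → fail=0;  out {2}∪∅={2}
  n2('ca'): parent n1 fail=0; on 'a' 0 → fail=4;  out ∅∪{2}={2}
  n5('aa'): parent n4 fail=0; on 'a' 0 → fail=4;  out {1}∪{2}={1,2}
  n6('ab'): parent n4 fail=0; on 'b' 0 → fail=0;  out {3}∪∅={3}
  n3('cab'): parent n2 fail=4; on 'b' 4 → fail=6;  out {0}∪{3}={0,3}

Text stream:
[0] read 'b'  n0⇒n0
[1] read 'a'  n0⇒n4  ** P2@[1:1]
[2] read 'b'  n4⇒n6  ** P3@[1:2]
[3] read 'a'  n6⇒n4 (fail-walked)  ** P2@[3:3]
[4] read 'a'  n4⇒n5  ** P1@[3:4],P2@[4:4]
[5] read 'b'  n5⇒n6 (fail-walked)  ** P3@[4:5]
[6] read 'b'  n6⇒n0 (fail-walked)
[7] read 'b'  n0⇒n0
[8] read 'a'  n0⇒n4  ** P2@[8:8]
[9] read 'b'  n4⇒n6  ** P3@[8:9]
[10] read 'c'  n6⇒n1 (fail-walked)
[11] read 'a'  n1⇒n2  ** P2@[11:11]
[12] read 'a'  n2⇒n5 (fail-walked)  ** P1@[11:12],P2@[12:12]
[13] read 'c'  n5⇒n1 (fail-walked)
[14] read 'a'  n1⇒n2  ** P2@[14:14]
[15] read 'b'  n2⇒n3  ** P0@[13:15],P3@[14:15]
[16] read 'c'  n3⇒n1 (fail-walked)
[17] read 'a'  n1⇒n2  ** P2@[17:17]
[18] read 'b'  n2⇒n3  ** P0@[16:18],P3@[17:18]
[19] read 'c'  n3⇒n1 (fail-walked)
[20] read 'c'  n1⇒n1 (fail-walked)
[21] read 'c'  n1⇒n1 (fail-walked)
[22] read 'a'  n1⇒n2  ** P2@[22:22]
[23] read 'b'  n2⇒n3  ** P0@[21:23],P3@[22:23]
[24] read 'a'  n3⇒n4 (fail-walked)  ** P2@[24:24]
[25] read 'b'  n4⇒n6  ** P3@[24:25]
[26] read 'c'  n6⇒n1 (fail-walked)
[27] read 'a'  n1⇒n2  ** P2@[27:27]
[28] read 'b'  n2⇒n3  ** P0@[26:28],P3@[27:28]
[29] read 'a'  n3⇒n4 (fail-walked)  ** P2@[29:29]
[30] read 'a'  n4⇒n5  ** P1@[29:30],P2@[30:30]
[31] read 'c'  n5⇒n1 (fail-walked)
[32] read 'c'  n1⇒n1 (fail-walked)
[33] read 'b'  n1⇒n0 (fail-walked)
[34] read 'c'  n0⇒n1
[35] read 'a'  n1⇒n2  ** P2@[35:35]
[36] read 'c'  n2⇒n1 (fail-walked)
[37] read 'a'  n1⇒n2  ** P2@[37:37]
[38] read 'b'  n2⇒n3  ** P0@[36:38],P3@[37:38]
[39] read 'b'  n3⇒n0 (fail-walked)
[40] read 'a'  n0⇒n4  ** P2@[40:40]
[41] read 'b'  n4⇒n6  ** P3@[40:41]
[42] read 'a'  n6⇒n4 (fail-walked)  ** P2@[42:42]

Result: [[1,2],[2,3],[3,2],[4,1],[4,2],[5,3],[8,2],[9,3],[11,2],[12,1],[12,2],[14,2],[15,0],[15,3],[17,2],[18,0],[18,3],[22,2],[23,0],[23,3],[24,2],[25,3],[27,2],[28,0],[28,3],[29,2],[30,1],[30,2],[35,2],[37,2],[38,0],[38,3],[40,2],[41,3],[42,2]]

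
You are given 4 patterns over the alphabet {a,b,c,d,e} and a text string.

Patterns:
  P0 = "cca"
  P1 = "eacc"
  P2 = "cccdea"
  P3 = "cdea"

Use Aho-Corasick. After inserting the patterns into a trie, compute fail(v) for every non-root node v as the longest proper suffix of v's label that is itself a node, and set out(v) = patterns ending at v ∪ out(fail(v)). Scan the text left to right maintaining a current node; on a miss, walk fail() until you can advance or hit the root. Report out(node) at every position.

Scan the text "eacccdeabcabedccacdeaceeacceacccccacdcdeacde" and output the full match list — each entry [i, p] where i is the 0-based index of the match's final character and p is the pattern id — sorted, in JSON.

Build:
Trie (insert patterns):
  0='ε' goto c→1 e→4
  1='c' goto c→2 d→12
  2='cc' goto a→3 c→8
  3='cca' goto ·  [P0 ends]
  4='e' goto a→5
  5='ea' goto c→6
  6='eac' goto c→7
  7='eacc' goto ·  [P1 ends]
  8='ccc' goto d→9
  9='cccd' goto e→10
  10='cccde' goto a→11
  11='cccdea' goto ·  [P2 ends]
  12='cd' goto e→13
  13='cde' goto a→14
  14='cdea' goto ·  [P3 ends]

BFS fail/out derivation:
  n1('c'): parent n0 fail=0; on 'c' 0 → fail=0;  out ∅∪∅=∅
  n4('e'): parent n0 fail=0; on 'e' 0 → fail=0;  out ∅∪∅=∅
  n2('cc'): parent n1 fail=0; on 'c' 0 → fail=1;  out ∅∪∅=∅
  n5('ea'): parent n4 fail=0; on 'a' 0 → fail=0;  out ∅∪∅=∅
  n12('cd'): parent n1 fail=0; on 'd' 0 → fail=0;  out ∅∪∅=∅
  n3('cca'): parent n2 fail=1; on 'a' 1→0 → fail=0;  out {0}∪∅={0}
  n6('eac'): parent n5 fail=0; on 'c' 0 → fail=1;  out ∅∪∅=∅
  n8('ccc'): parent n2 fail=1; on 'c' 1 → fail=2;  out ∅∪∅=∅
  n13('cde'): parent n12 fail=0; on 'e' 0 → fail=4;  out ∅∪∅=∅
  n7('eacc'): parent n6 fail=1; on 'c' 1 → fail=2;  out {1}∪∅={1}
  n9('cccd'): parent n8 fail=2; on 'd' 2→1 → fail=12;  out ∅∪∅=∅
  n14('cdea'): parent n13 fail=4; on 'a' 4 → fail=5;  out {3}∪∅={3}
  n10('cccde'): parent n9 fail=12; on 'e' 12 → fail=13;  out ∅∪∅=∅
  n11('cccdea'): parent n10 fail=13; on 'a' 13 → fail=14;  out {2}∪{3}={2,3}

Text stream:
pos 0 'e': at 4
pos 1 'a': at 5
pos 2 'c': at 6
pos 3 'c': at 7  ** P1@[0:3]
pos 4 'c': at 8 (via fail)
pos 5 'd': at 9
pos 6 'e': at 10
pos 7 'a': at 11  ** P2@[2:7],P3@[4:7]
pos 8 'b': at 0 (via fail)
pos 9 'c': at 1
pos 10 'a': at 0 (via fail)
pos 11 'b': at 0
pos 12 'e': at 4
pos 13 'd': at 0 (via fail)
pos 14 'c': at 1
pos 15 'c': at 2
pos 16 'a': at 3  ** P0@[14:16]
pos 17 'c': at 1 (via fail)
pos 18 'd': at 12
pos 19 'e': at 13
pos 20 'a': at 14  ** P3@[17:20]
pos 21 'c': at 6 (via fail)
pos 22 'e': at 4 (via fail)
pos 23 'e': at 4 (via fail)
pos 24 'a': at 5
pos 25 'c': at 6
pos 26 'c': at 7  ** P1@[23:26]
pos 27 'e': at 4 (via fail)
pos 28 'a': at 5
pos 29 'c': at 6
pos 30 'c': at 7  ** P1@[27:30]
pos 31 'c': at 8 (via fail)
pos 32 'c': at 8 (via fail)
pos 33 'c': at 8 (via fail)
pos 34 'a': at 3 (via fail)  ** P0@[32:34]
pos 35 'c': at 1 (via fail)
pos 36 'd': at 12
pos 37 'c': at 1 (via fail)
pos 38 'd': at 12
pos 39 'e': at 13
pos 40 'a': at 14  ** P3@[37:40]
pos 41 'c': at 6 (via fail)
pos 42 'd': at 12 (via fail)
pos 43 'e': at 13

Result: [[3,1],[7,2],[7,3],[16,0],[20,3],[26,1],[30,1],[34,0],[40,3]]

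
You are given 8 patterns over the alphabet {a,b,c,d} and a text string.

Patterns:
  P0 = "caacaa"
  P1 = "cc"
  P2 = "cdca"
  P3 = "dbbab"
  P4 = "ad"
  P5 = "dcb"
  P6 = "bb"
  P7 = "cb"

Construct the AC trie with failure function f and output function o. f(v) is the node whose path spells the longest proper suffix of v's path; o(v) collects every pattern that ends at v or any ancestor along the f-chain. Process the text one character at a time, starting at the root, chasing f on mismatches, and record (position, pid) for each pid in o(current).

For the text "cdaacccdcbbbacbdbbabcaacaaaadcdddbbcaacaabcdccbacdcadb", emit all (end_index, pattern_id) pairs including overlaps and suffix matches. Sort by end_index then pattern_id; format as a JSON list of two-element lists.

Construct AC machine:
Trie (insert patterns):
  n0 'ε': a→16 b→20 c→1 d→11
  n1 'c': a→2 b→22 c→7 d→8
  n2 'ca': a→3
  n3 'caa': c→4
  n4 'caac': a→5
  n5 'caaca': a→6
  n6 'caacaa': ·  ←P0
  n7 'cc': ·  ←P1
  n8 'cd': c→9
  n9 'cdc': a→10
  n10 'cdca': ·  ←P2
  n11 'd': b→12 c→18
  n12 'db': b→13
  n13 'dbb': a→14
  n14 'dbba': b→15
  n15 'dbbab': ·  ←P3
  n16 'a': d→17
  n17 'ad': ·  ←P4
  n18 'dc': b→19
  n19 'dcb': ·  ←P5
  n20 'b': b→21
  n21 'bb': ·  ←P6
  n22 'cb': ·  ←P7

Failure links (BFS by depth):
  fail(1) 'c': from fail(0)=0 chase 'c': 0 ⇒ 0;  out=∅∪out(0)=∅
  fail(11) 'd': from fail(0)=0 chase 'd': 0 ⇒ 0;  out=∅∪out(0)=∅
  fail(16) 'a': from fail(0)=0 chase 'a': 0 ⇒ 0;  out=∅∪out(0)=∅
  fail(20) 'b': from fail(0)=0 chase 'b': 0 ⇒ 0;  out=∅∪out(0)=∅
  fail(2) 'ca': from fail(1)=0 chase 'a': 0 ⇒ 16;  out=∅∪out(16)=∅
  fail(7) 'cc': from fail(1)=0 chase 'c': 0 ⇒ 1;  out={1}∪out(1)={1}
  fail(8) 'cd': from fail(1)=0 chase 'd': 0 ⇒ 11;  out=∅∪out(11)=∅
  fail(12) 'db': from fail(11)=0 chase 'b': 0 ⇒ 20;  out=∅∪out(20)=∅
  fail(17) 'ad': from fail(16)=0 chase 'd': 0 ⇒ 11;  out={4}∪out(11)={4}
  fail(18) 'dc': from fail(11)=0 chase 'c': 0 ⇒ 1;  out=∅∪out(1)=∅
  fail(21) 'bb': from fail(20)=0 chase 'b': 0 ⇒ 20;  out={6}∪out(20)={6}
  fail(22) 'cb': from fail(1)=0 chase 'b': 0 ⇒ 20;  out={7}∪out(20)={7}
  fail(3) 'caa': from fail(2)=16 chase 'a': 16→0 ⇒ 16;  out=∅∪out(16)=∅
  fail(9) 'cdc': from fail(8)=11 chase 'c': 11 ⇒ 18;  out=∅∪out(18)=∅
  fail(13) 'dbb': from fail(12)=20 chase 'b': 20 ⇒ 21;  out=∅∪out(21)={6}
  fail(19) 'dcb': from fail(18)=1 chase 'b': 1 ⇒ 22;  out={5}∪out(22)={5,7}
  fail(4) 'caac': from fail(3)=16 chase 'c': 16→0 ⇒ 1;  out=∅∪out(1)=∅
  fail(10) 'cdca': from fail(9)=18 chase 'a': 18→1 ⇒ 2;  out={2}∪out(2)={2}
  fail(14) 'dbba': from fail(13)=21 chase 'a': 21→20→0 ⇒ 16;  out=∅∪out(16)=∅
  fail(5) 'caaca': from fail(4)=1 chase 'a': 1 ⇒ 2;  out=∅∪out(2)=∅
  fail(15) 'dbbab': from fail(14)=16 chase 'b': 16→0 ⇒ 20;  out={3}∪out(20)={3}
  fail(6) 'caacaa': from fail(5)=2 chase 'a': 2 ⇒ 3;  out={0}∪out(3)={0}

Run:
pos 0 'c': at 1
pos 1 'd': at 8
pos 2 'a': at 16 (via fail)
pos 3 'a': at 16 (via fail)
pos 4 'c': at 1 (via fail)
pos 5 'c': at 7  → match P1@[4:5]
pos 6 'c': at 7 (via fail)  → match P1@[5:6]
pos 7 'd': at 8 (via fail)
pos 8 'c': at 9
pos 9 'b': at 19 (via fail)  → match P5@[7:9],P7@[8:9]
pos 10 'b': at 21 (via fail)  → match P6@[9:10]
pos 11 'b': at 21 (via fail)  → match P6@[10:11]
pos 12 'a': at 16 (via fail)
pos 13 'c': at 1 (via fail)
pos 14 'b': at 22  → match P7@[13:14]
pos 15 'd': at 11 (via fail)
pos 16 'b': at 12
pos 17 'b': at 13  → match P6@[16:17]
pos 18 'a': at 14
pos 19 'b': at 15  → match P3@[15:19]
pos 20 'c': at 1 (via fail)
pos 21 'a': at 2
pos 22 'a': at 3
pos 23 'c': at 4
pos 24 'a': at 5
pos 25 'a': at 6  → match P0@[20:25]
pos 26 'a': at 16 (via fail)
pos 27 'a': at 16 (via fail)
pos 28 'd': at 17  → match P4@[27:28]
pos 29 'c': at 18 (via fail)
pos 30 'd': at 8 (via fail)
pos 31 'd': at 11 (via fail)
pos 32 'd': at 11 (via fail)
pos 33 'b': at 12
pos 34 'b': at 13  → match P6@[33:34]
pos 35 'c': at 1 (via fail)
pos 36 'a': at 2
pos 37 'a': at 3
pos 38 'c': at 4
pos 39 'a': at 5
pos 40 'a': at 6  → match P0@[35:40]
pos 41 'b': at 20 (via fail)
pos 42 'c': at 1 (via fail)
pos 43 'd': at 8
pos 44 'c': at 9
pos 45 'c': at 7 (via fail)  → match P1@[44:45]
pos 46 'b': at 22 (via fail)  → match P7@[45:46]
pos 47 'a': at 16 (via fail)
pos 48 'c': at 1 (via fail)
pos 49 'd': at 8
pos 50 'c': at 9
pos 51 'a': at 10  → match P2@[48:51]
pos 52 'd': at 17 (via fail)  → match P4@[51:52]
pos 53 'b': at 12 (via fail)

Result: [[5,1],[6,1],[9,5],[9,7],[10,6],[11,6],[14,7],[17,6],[19,3],[25,0],[28,4],[34,6],[40,0],[45,1],[46,7],[51,2],[52,4]]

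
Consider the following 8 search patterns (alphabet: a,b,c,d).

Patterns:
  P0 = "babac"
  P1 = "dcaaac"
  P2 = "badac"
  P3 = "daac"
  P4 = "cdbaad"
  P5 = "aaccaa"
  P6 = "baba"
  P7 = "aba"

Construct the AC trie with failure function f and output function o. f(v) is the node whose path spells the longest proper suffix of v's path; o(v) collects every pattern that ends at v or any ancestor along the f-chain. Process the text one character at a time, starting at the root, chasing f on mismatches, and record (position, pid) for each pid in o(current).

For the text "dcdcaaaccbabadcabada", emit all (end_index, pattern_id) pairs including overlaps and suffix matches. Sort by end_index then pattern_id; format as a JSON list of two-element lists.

Build:
Trie (insert patterns):
  0='ε' goto a→24 b→1 c→18 d→6
  1='b' goto a→2
  2='ba' goto b→3 d→12
  3='bab' goto a→4
  4='baba' goto c→5  [P6 ends]
  5='babac' goto ·  [P0 ends]
  6='d' goto a→15 c→7
  7='dc' goto a→8
  8='dca' goto a→9
  9='dcaa' goto a→10
  10='dcaaa' goto c→11
  11='dcaaac' goto ·  [P1 ends]
  12='bad' goto a→13
  13='bada' goto c→14
  14='badac' goto ·  [P2 ends]
  15='da' goto a→16
  16='daa' goto c→17
  17='daac' goto ·  [P3 ends]
  18='c' goto d→19
  19='cd' goto b→20
  20='cdb' goto a→21
  21='cdba' goto a→22
  22='cdbaa' goto d→23
  23='cdbaad' goto ·  [P4 ends]
  24='a' goto a→25 b→30
  25='aa' goto c→26
  26='aac' goto c→27
  27='aacc' goto a→28
  28='aacca' goto a→29
  29='aaccaa' goto ·  [P5 ends]
  30='ab' goto a→31
  31='aba' goto ·  [P7 ends]

Failure links (BFS by depth):
  n1('b'): parent n0 fail=0; on 'b' 0 → fail=0;  out ∅∪∅=∅
  n6('d'): parent n0 fail=0; on 'd' 0 → fail=0;  out ∅∪∅=∅
  n18('c'): parent n0 fail=0; on 'c' 0 → fail=0;  out ∅∪∅=∅
  n24('a'): parent n0 fail=0; on 'a' 0 → fail=0;  out ∅∪∅=∅
  n2('ba'): parent n1 fail=0; on 'a' 0 → fail=24;  out ∅∪∅=∅
  n7('dc'): parent n6 fail=0; on 'c' 0 → fail=18;  out ∅∪∅=∅
  n15('da'): parent n6 fail=0; on 'a' 0 → fail=24;  out ∅∪∅=∅
  n19('cd'): parent n18 fail=0; on 'd' 0 → fail=6;  out ∅∪∅=∅
  n25('aa'): parent n24 fail=0; on 'a' 0 → fail=24;  out ∅∪∅=∅
  n30('ab'): parent n24 fail=0; on 'b' 0 → fail=1;  out ∅∪∅=∅
  n3('bab'): parent n2 fail=24; on 'b' 24 → fail=30;  out ∅∪∅=∅
  n8('dca'): parent n7 fail=18; on 'a' 18→0 → fail=24;  out ∅∪∅=∅
  n12('bad'): parent n2 fail=24; on 'd' 24→0 → fail=6;  out ∅∪∅=∅
  n16('daa'): parent n15 fail=24; on 'a' 24 → fail=25;  out ∅∪∅=∅
  n20('cdb'): parent n19 fail=6; on 'b' 6→0 → fail=1;  out ∅∪∅=∅
  n26('aac'): parent n25 fail=24; on 'c' 24→0 → fail=18;  out ∅∪∅=∅
  n31('aba'): parent n30 fail=1; on 'a' 1 → fail=2;  out {7}∪∅={7}
  n4('baba'): parent n3 fail=30; on 'a' 30 → fail=31;  out {6}∪{7}={6,7}
  n9('dcaa'): parent n8 fail=24; on 'a' 24 → fail=25;  out ∅∪∅=∅
  n13('bada'): parent n12 fail=6; on 'a' 6 → fail=15;  out ∅∪∅=∅
  n17('daac'): parent n16 fail=25; on 'c' 25 → fail=26;  out {3}∪∅={3}
  n21('cdba'): parent n20 fail=1; on 'a' 1 → fail=2;  out ∅∪∅=∅
  n27('aacc'): parent n26 fail=18; on 'c' 18→0 → fail=18;  out ∅∪∅=∅
  n5('babac'): parent n4 fail=31; on 'c' 31→2→24→0 → fail=18;  out {0}∪∅={0}
  n10('dcaaa'): parent n9 fail=25; on 'a' 25→24 → fail=25;  out ∅∪∅=∅
  n14('badac'): parent n13 fail=15; on 'c' 15→24→0 → fail=18;  out {2}∪∅={2}
  n22('cdbaa'): parent n21 fail=2; on 'a' 2→24 → fail=25;  out ∅∪∅=∅
  n28('aacca'): parent n27 fail=18; on 'a' 18→0 → fail=24;  out ∅∪∅=∅
  n11('dcaaac'): parent n10 fail=25; on 'c' 25 → fail=26;  out {1}∪∅={1}
  n23('cdbaad'): parent n22 fail=25; on 'd' 25→24→0 → fail=6;  out {4}∪∅={4}
  n29('aaccaa'): parent n28 fail=24; on 'a' 24 → fail=25;  out {5}∪∅={5}

Text stream:
[0] read 'd'  n0⇒n6
[1] read 'c'  n6⇒n7
[2] read 'd'  n7⇒n19 (via fail)
[3] read 'c'  n19⇒n7 (via fail)
[4] read 'a'  n7⇒n8
[5] read 'a'  n8⇒n9
[6] read 'a'  n9⇒n10
[7] read 'c'  n10⇒n11  emit P1@[2:7]
[8] read 'c'  n11⇒n27 (via fail)
[9] read 'b'  n27⇒n1 (via fail)
[10] read 'a'  n1⇒n2
[11] read 'b'  n2⇒n3
[12] read 'a'  n3⇒n4  emit P6@[9:12],P7@[10:12]
[13] read 'd'  n4⇒n12 (via fail)
[14] read 'c'  n12⇒n7 (via fail)
[15] read 'a'  n7⇒n8
[16] read 'b'  n8⇒n30 (via fail)
[17] read 'a'  n30⇒n31  emit P7@[15:17]
[18] read 'd'  n31⇒n12 (via fail)
[19] read 'a'  n12⇒n13

Matches: [[7,1],[12,6],[12,7],[17,7]]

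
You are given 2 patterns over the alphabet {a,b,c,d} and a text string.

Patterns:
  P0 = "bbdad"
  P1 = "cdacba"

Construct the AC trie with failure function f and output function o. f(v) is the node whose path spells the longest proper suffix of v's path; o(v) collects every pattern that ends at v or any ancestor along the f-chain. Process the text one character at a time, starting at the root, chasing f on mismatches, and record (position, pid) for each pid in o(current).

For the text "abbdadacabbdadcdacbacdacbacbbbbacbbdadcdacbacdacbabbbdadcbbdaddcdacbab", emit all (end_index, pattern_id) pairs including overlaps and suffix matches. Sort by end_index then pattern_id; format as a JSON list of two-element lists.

Construct AC machine:
Trie (insert patterns):
  n0 'ε': b→1 c→6
  n1 'b': b→2
  n2 'bb': d→3
  n3 'bbd': a→4
  n4 'bbda': d→5
  n5 'bbdad': ·  ←P0
  n6 'c': d→7
  n7 'cd': a→8
  n8 'cda': c→9
  n9 'cdac': b→10
  n10 'cdacb': a→11
  n11 'cdacba': ·  ←P1

BFS fail/out derivation:
  n1('b'): parent n0 fail=0; on 'b' 0 → fail=0;  out ∅∪∅=∅
  n6('c'): parent n0 fail=0; on 'c' 0 → fail=0;  out ∅∪∅=∅
  n2('bb'): parent n1 fail=0; on 'b' 0 → fail=1;  out ∅∪∅=∅
  n7('cd'): parent n6 fail=0; on 'd' 0 → fail=0;  out ∅∪∅=∅
  n3('bbd'): parent n2 fail=1; on 'd' 1→0 → fail=0;  out ∅∪∅=∅
  n8('cda'): parent n7 fail=0; on 'a' 0 → fail=0;  out ∅∪∅=∅
  n4('bbda'): parent n3 fail=0; on 'a' 0 → fail=0;  out ∅∪∅=∅
  n9('cdac'): parent n8 fail=0; on 'c' 0 → fail=6;  out ∅∪∅=∅
  n5('bbdad'): parent n4 fail=0; on 'd' 0 → fail=0;  out {0}∪∅={0}
  n10('cdacb'): parent n9 fail=6; on 'b' 6→0 → fail=1;  out ∅∪∅=∅
  n11('cdacba'): parent n10 fail=1; on 'a' 1→0 → fail=0;  out {1}∪∅={1}

Text stream:
pos 0 'a': at 0
pos 1 'b': at 1
pos 2 'b': at 2
pos 3 'd': at 3
pos 4 'a': at 4
pos 5 'd': at 5  emit P0@[1:5]
pos 6 'a': at 0 (fail-walked)
pos 7 'c': at 6
pos 8 'a': at 0 (fail-walked)
pos 9 'b': at 1
pos 10 'b': at 2
pos 11 'd': at 3
pos 12 'a': at 4
pos 13 'd': at 5  emit P0@[9:13]
pos 14 'c': at 6 (fail-walked)
pos 15 'd': at 7
pos 16 'a': at 8
pos 17 'c': at 9
pos 18 'b': at 10
pos 19 'a': at 11  emit P1@[14:19]
pos 20 'c': at 6 (fail-walked)
pos 21 'd': at 7
pos 22 'a': at 8
pos 23 'c': at 9
pos 24 'b': at 10
pos 25 'a': at 11  emit P1@[20:25]
pos 26 'c': at 6 (fail-walked)
pos 27 'b': at 1 (fail-walked)
pos 28 'b': at 2
pos 29 'b': at 2 (fail-walked)
pos 30 'b': at 2 (fail-walked)
pos 31 'a': at 0 (fail-walked)
pos 32 'c': at 6
pos 33 'b': at 1 (fail-walked)
pos 34 'b': at 2
pos 35 'd': at 3
pos 36 'a': at 4
pos 37 'd': at 5  emit P0@[33:37]
pos 38 'c': at 6 (fail-walked)
pos 39 'd': at 7
pos 40 'a': at 8
pos 41 'c': at 9
pos 42 'b': at 10
pos 43 'a': at 11  emit P1@[38:43]
pos 44 'c': at 6 (fail-walked)
pos 45 'd': at 7
pos 46 'a': at 8
pos 47 'c': at 9
pos 48 'b': at 10
pos 49 'a': at 11  emit P1@[44:49]
pos 50 'b': at 1 (fail-walked)
pos 51 'b': at 2
pos 52 'b': at 2 (fail-walked)
pos 53 'd': at 3
pos 54 'a': at 4
pos 55 'd': at 5  emit P0@[51:55]
pos 56 'c': at 6 (fail-walked)
pos 57 'b': at 1 (fail-walked)
pos 58 'b': at 2
pos 59 'd': at 3
pos 60 'a': at 4
pos 61 'd': at 5  emit P0@[57:61]
pos 62 'd': at 0 (fail-walked)
pos 63 'c': at 6
pos 64 'd': at 7
pos 65 'a': at 8
pos 66 'c': at 9
pos 67 'b': at 10
pos 68 'a': at 11  emit P1@[63:68]
pos 69 'b': at 1 (fail-walked)

Matches: [[5,0],[13,0],[19,1],[25,1],[37,0],[43,1],[49,1],[55,0],[61,0],[68,1]]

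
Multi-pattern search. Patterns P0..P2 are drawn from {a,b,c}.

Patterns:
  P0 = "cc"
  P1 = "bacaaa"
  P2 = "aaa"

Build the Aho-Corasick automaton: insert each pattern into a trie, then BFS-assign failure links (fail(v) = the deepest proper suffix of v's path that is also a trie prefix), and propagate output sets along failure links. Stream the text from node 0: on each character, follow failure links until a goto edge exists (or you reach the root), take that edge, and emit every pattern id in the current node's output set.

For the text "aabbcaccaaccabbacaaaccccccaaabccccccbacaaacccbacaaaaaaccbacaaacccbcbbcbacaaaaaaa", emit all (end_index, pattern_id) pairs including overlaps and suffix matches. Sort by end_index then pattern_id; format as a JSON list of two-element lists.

Build automaton:
Trie nodes:
  0='ε' goto a→9 b→3 c→1
  1='c' goto c→2
  2='cc' goto ·  ←P0
  3='b' goto a→4
  4='ba' goto c→5
  5='bac' goto a→6
  6='baca' goto a→7
  7='bacaa' goto a→8
  8='bacaaa' goto ·  ←P1
  9='a' goto a→10
  10='aa' goto a→11
  11='aaa' goto ·  ←P2

Failure links (BFS by depth):
  fail(1) 'c': from fail(0)=0 chase 'c': 0 ⇒ 0;  out=∅∪out(0)=∅
  fail(3) 'b': from fail(0)=0 chase 'b': 0 ⇒ 0;  out=∅∪out(0)=∅
  fail(9) 'a': from fail(0)=0 chase 'a': 0 ⇒ 0;  out=∅∪out(0)=∅
  fail(2) 'cc': from fail(1)=0 chase 'c': 0 ⇒ 1;  out={0}∪out(1)={0}
  fail(4) 'ba': from fail(3)=0 chase 'a': 0 ⇒ 9;  out=∅∪out(9)=∅
  fail(10) 'aa': from fail(9)=0 chase 'a': 0 ⇒ 9;  out=∅∪out(9)=∅
  fail(5) 'bac': from fail(4)=9 chase 'c': 9→0 ⇒ 1;  out=∅∪out(1)=∅
  fail(11) 'aaa': from fail(10)=9 chase 'a': 9 ⇒ 10;  out={2}∪out(10)={2}
  fail(6) 'baca': from fail(5)=1 chase 'a': 1→0 ⇒ 9;  out=∅∪out(9)=∅
  fail(7) 'bacaa': from fail(6)=9 chase 'a': 9 ⇒ 10;  out=∅∪out(10)=∅
  fail(8) 'bacaaa': from fail(7)=10 chase 'a': 10 ⇒ 11;  out={1}∪out(11)={1,2}

Scan:
pos 0 'a': at 9
pos 1 'a': at 10
pos 2 'b': at 3 ·f
pos 3 'b': at 3 ·f
pos 4 'c': at 1 ·f
pos 5 'a': at 9 ·f
pos 6 'c': at 1 ·f
pos 7 'c': at 2  → match P0@[6:7]
pos 8 'a': at 9 ·f
pos 9 'a': at 10
pos 10 'c': at 1 ·f
pos 11 'c': at 2  → match P0@[10:11]
pos 12 'a': at 9 ·f
pos 13 'b': at 3 ·f
pos 14 'b': at 3 ·f
pos 15 'a': at 4
pos 16 'c': at 5
pos 17 'a': at 6
pos 18 'a': at 7
pos 19 'a': at 8  → match P1@[14:19],P2@[17:19]
pos 20 'c': at 1 ·f
pos 21 'c': at 2  → match P0@[20:21]
pos 22 'c': at 2 ·f  → match P0@[21:22]
pos 23 'c': at 2 ·f  → match P0@[22:23]
pos 24 'c': at 2 ·f  → match P0@[23:24]
pos 25 'c': at 2 ·f  → match P0@[24:25]
pos 26 'a': at 9 ·f
pos 27 'a': at 10
pos 28 'a': at 11  → match P2@[26:28]
pos 29 'b': at 3 ·f
pos 30 'c': at 1 ·f
pos 31 'c': at 2  → match P0@[30:31]
pos 32 'c': at 2 ·f  → match P0@[31:32]
pos 33 'c': at 2 ·f  → match P0@[32:33]
pos 34 'c': at 2 ·f  → match P0@[33:34]
pos 35 'c': at 2 ·f  → match P0@[34:35]
pos 36 'b': at 3 ·f
pos 37 'a': at 4
pos 38 'c': at 5
pos 39 'a': at 6
pos 40 'a': at 7
pos 41 'a': at 8  → match P1@[36:41],P2@[39:41]
pos 42 'c': at 1 ·f
pos 43 'c': at 2  → match P0@[42:43]
pos 44 'c': at 2 ·f  → match P0@[43:44]
pos 45 'b': at 3 ·f
pos 46 'a': at 4
pos 47 'c': at 5
pos 48 'a': at 6
pos 49 'a': at 7
pos 50 'a': at 8  → match P1@[45:50],P2@[48:50]
pos 51 'a': at 11 ·f  → match P2@[49:51]
pos 52 'a': at 11 ·f  → match P2@[50:52]
pos 53 'a': at 11 ·f  → match P2@[51:53]
pos 54 'c': at 1 ·f
pos 55 'c': at 2  → match P0@[54:55]
pos 56 'b': at 3 ·f
pos 57 'a': at 4
pos 58 'c': at 5
pos 59 'a': at 6
pos 60 'a': at 7
pos 61 'a': at 8  → match P1@[56:61],P2@[59:61]
pos 62 'c': at 1 ·f
pos 63 'c': at 2  → match P0@[62:63]
pos 64 'c': at 2 ·f  → match P0@[63:64]
pos 65 'b': at 3 ·f
pos 66 'c': at 1 ·f
pos 67 'b': at 3 ·f
pos 68 'b': at 3 ·f
pos 69 'c': at 1 ·f
pos 70 'b': at 3 ·f
pos 71 'a': at 4
pos 72 'c': at 5
pos 73 'a': at 6
pos 74 'a': at 7
pos 75 'a': at 8  → match P1@[70:75],P2@[73:75]
pos 76 'a': at 11 ·f  → match P2@[74:76]
pos 77 'a': at 11 ·f  → match P2@[75:77]
pos 78 'a': at 11 ·f  → match P2@[76:78]
pos 79 'a': at 11 ·f  → match P2@[77:79]

Result: [[7,0],[11,0],[19,1],[19,2],[21,0],[22,0],[23,0],[24,0],[25,0],[28,2],[31,0],[32,0],[33,0],[34,0],[35,0],[41,1],[41,2],[43,0],[44,0],[50,1],[50,2],[51,2],[52,2],[53,2],[55,0],[61,1],[61,2],[63,0],[64,0],[75,1],[75,2],[76,2],[77,2],[78,2],[79,2]]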